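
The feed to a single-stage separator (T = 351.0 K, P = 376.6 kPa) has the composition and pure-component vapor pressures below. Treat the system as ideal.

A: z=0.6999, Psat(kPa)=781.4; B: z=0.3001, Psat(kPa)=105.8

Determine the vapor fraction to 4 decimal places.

ψ = 0.6942

Raoult's law: Kᵢ = Pᵢˢᵃᵗ/P = Pᵢˢᵃᵗ/376.6.
  K_A = 781.4/376.6 = 2.074881, K_B = 105.8/376.6 = 0.280935
Material balance + equilibrium reduce to Σ zᵢ(Kᵢ−1)/(1+ψ(Kᵢ−1)) = 0.
Feasibility: ΣzᵢKᵢ = 1.5365, Σzᵢ/Kᵢ = 1.4055 — both > 1, two phases present.
Newton iteration, ψ⁰ = 0.5:
  ψ = 0.5000: g = 0.15240, g' = -0.7204 → ψ = 0.7116
  ψ = 0.7116: g = -0.01560, g' = -0.9103 → ψ = 0.6944
  ψ = 0.6944: g = -0.00023, g' = -0.8841 → ψ = 0.6942
Converged at ψ = 0.6942.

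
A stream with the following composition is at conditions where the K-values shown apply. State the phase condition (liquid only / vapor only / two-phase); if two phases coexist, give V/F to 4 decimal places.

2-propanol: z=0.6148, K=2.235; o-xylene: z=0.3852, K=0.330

two-phase, V/F = 0.6057

ΣzᵢKᵢ = 1.5012; Σzᵢ/Kᵢ = 1.4424.
Both exceed 1, so a two-phase solution exists.
Material balance + equilibrium reduce to Σ zᵢ(Kᵢ−1)/(1+ψ(Kᵢ−1)) = 0.
Binary case is linear: z₁(K₁−1)(1+ψ(K₂−1)) + z₂(K₂−1)(1+ψ(K₁−1)) = 0
⇒ ψ = [z₁(K₁−1)+z₂(K₂−1)] / [−(K₁−1)(K₂−1)] = 0.50119/0.82745 = 0.6057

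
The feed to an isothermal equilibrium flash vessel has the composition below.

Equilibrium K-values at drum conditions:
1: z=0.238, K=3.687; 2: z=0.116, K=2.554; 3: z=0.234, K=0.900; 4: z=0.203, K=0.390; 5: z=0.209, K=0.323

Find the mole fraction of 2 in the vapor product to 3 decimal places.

Material balance + equilibrium reduce to Σ zᵢ(Kᵢ−1)/(1+β(Kᵢ−1)) = 0.
Feasibility: ΣzᵢKᵢ = 1.531, Σzᵢ/Kᵢ = 1.538 — both > 1, two phases present.
Newton–Raphson from β = 0.5:
  β = 0.500: g = -0.0424, g' = -0.779 → β = 0.446
Converged at β = 0.446.
Compositions from xᵢ = zᵢ/(1+β(Kᵢ−1)), yᵢ = Kᵢxᵢ:
  1: x = 0.108, y = 0.399
  2: x = 0.069, y = 0.175
  3: x = 0.245, y = 0.220
  4: x = 0.279, y = 0.109
  5: x = 0.299, y = 0.097

y_2 = 0.175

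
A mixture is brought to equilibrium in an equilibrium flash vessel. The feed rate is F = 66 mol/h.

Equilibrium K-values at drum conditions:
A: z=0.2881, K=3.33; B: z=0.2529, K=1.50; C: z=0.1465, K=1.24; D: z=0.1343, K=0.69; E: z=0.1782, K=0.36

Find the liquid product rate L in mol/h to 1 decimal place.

Rachford–Rice: g(ψ) = Σ zᵢ(Kᵢ−1)/(1+ψ(Kᵢ−1)) = 0.
g(0) = ΣzᵢKᵢ − 1 = 0.6772 and g(1) = 1 − Σzᵢ/Kᵢ = -0.0629, so a root lies in (0, 1).
Iterate (Newton) starting at ψ = 0.54:
  ψ = 0.5400: g = 0.20367, g' = -0.5416 → ψ = 0.9161
  ψ = 0.9161: g = -0.00410, g' = -0.6462 → ψ = 0.9097
Converged at ψ = 0.9097.
Then V = ψ·F = 0.9097·66 = 60.0 mol/h and L = F − V = 6.0 mol/h.

L = 6.0 mol/h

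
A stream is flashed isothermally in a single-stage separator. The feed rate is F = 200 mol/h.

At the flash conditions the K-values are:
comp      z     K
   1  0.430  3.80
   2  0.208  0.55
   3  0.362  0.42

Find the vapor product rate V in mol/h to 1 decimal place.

Rachford–Rice: g(ψ) = Σ zᵢ(Kᵢ−1)/(1+ψ(Kᵢ−1)) = 0.
Check two-phase: ΣzᵢKᵢ = 1.900 > 1 and Σzᵢ/Kᵢ = 1.353 > 1, so g(0) = 0.900 > 0 and g(1) = -0.353 < 0.
Iterate (Newton) starting at ψ = 0.5:
  ψ = 0.500: g = 0.0852, g' = -0.897 → ψ = 0.595
  ψ = 0.595: g = 0.0032, g' = -0.837 → ψ = 0.599
Converged at ψ = 0.599.
Then V = ψ·F = 0.5988·200 = 119.8 mol/h and L = F − V = 80.2 mol/h.

V = 119.8 mol/h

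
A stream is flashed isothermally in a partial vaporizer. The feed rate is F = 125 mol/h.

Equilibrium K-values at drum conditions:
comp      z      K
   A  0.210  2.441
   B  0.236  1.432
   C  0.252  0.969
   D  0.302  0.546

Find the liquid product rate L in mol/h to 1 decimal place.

Newton iteration, β⁰ = 0.5:
  β = 0.500: g = 0.0744, g' = -0.282 → β = 0.764
  β = 0.764: g = 0.0027, g' = -0.270 → β = 0.774
Converged at β = 0.774.
Then V = β·F = 0.7742·125 = 96.8 mol/h and L = F − V = 28.2 mol/h.

L = 28.2 mol/h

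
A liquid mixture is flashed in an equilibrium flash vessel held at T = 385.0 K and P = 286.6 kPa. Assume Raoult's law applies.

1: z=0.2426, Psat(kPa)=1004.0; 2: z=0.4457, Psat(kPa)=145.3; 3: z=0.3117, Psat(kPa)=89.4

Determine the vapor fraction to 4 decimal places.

ψ = 0.1197

Raoult's law: Kᵢ = Pᵢˢᵃᵗ/P = Pᵢˢᵃᵗ/286.6.
  K_1 = 1004.0/286.6 = 3.503140, K_2 = 145.3/286.6 = 0.506978, K_3 = 89.4/286.6 = 0.311933
Material balance + equilibrium reduce to Σ zᵢ(Kᵢ−1)/(1+ψ(Kᵢ−1)) = 0.
Feasibility: ΣzᵢKᵢ = 1.1731, Σzᵢ/Kᵢ = 1.9476 — both > 1, two phases present.
Newton–Raphson from ψ = 0.5:
  ψ = 0.5000: g = -0.34888, g' = -0.8336 → ψ = 0.0815
  ψ = 0.0815: g = 0.04823, g' = -1.3319 → ψ = 0.1177
  ψ = 0.1177: g = 0.00242, g' = -1.2037 → ψ = 0.1197
Converged at ψ = 0.1197.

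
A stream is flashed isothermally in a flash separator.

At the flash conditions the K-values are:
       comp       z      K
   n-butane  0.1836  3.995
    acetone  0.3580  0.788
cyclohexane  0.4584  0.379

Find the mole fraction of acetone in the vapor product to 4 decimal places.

y_acetone = 0.2906

Material balance + equilibrium reduce to Σ zᵢ(Kᵢ−1)/(1+β(Kᵢ−1)) = 0.
g(0) = ΣzᵢKᵢ − 1 = 0.1893 and g(1) = 1 − Σzᵢ/Kᵢ = -0.7098, so a root lies in (0, 1).
Newton–Raphson from β = 0.5:
  β = 0.5000: g = -0.27758, g' = -0.6560 → β = 0.0769
  β = 0.0769: g = 0.07090, g' = -1.2998 → β = 0.1314
  β = 0.1314: g = 0.00656, g' = -1.0746 → β = 0.1375
  β = 0.1375: g = 0.00006, g' = -1.0546 → β = 0.1376
Converged at β = 0.1376.
Compositions from xᵢ = zᵢ/(1+β(Kᵢ−1)), yᵢ = Kᵢxᵢ:
  n-butane: x = 0.1300, y = 0.5195
  acetone: x = 0.3688, y = 0.2906
  cyclohexane: x = 0.5012, y = 0.1900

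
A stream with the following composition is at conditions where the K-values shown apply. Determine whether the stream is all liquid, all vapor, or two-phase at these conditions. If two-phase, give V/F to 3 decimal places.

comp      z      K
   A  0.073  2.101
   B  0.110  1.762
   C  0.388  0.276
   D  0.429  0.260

ΣzᵢKᵢ = 0.566; Σzᵢ/Kᵢ = 3.153.
Since ΣzᵢKᵢ < 1 the mixture is below its bubble point — single liquid phase.

all liquid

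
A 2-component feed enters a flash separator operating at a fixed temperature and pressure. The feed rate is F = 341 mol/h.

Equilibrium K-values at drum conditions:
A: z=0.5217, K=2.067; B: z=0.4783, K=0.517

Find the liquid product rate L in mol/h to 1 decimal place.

Material balance + equilibrium reduce to Σ zᵢ(Kᵢ−1)/(1+ψ(Kᵢ−1)) = 0.
Feasibility: ΣzᵢKᵢ = 1.3256, Σzᵢ/Kᵢ = 1.1775 — both > 1, two phases present.
Binary case is linear: z₁(K₁−1)(1+ψ(K₂−1)) + z₂(K₂−1)(1+ψ(K₁−1)) = 0
⇒ ψ = [z₁(K₁−1)+z₂(K₂−1)] / [−(K₁−1)(K₂−1)] = 0.32564/0.51536 = 0.6319
Then V = ψ·F = 0.6319·341 = 215.5 mol/h and L = F − V = 125.5 mol/h.

L = 125.5 mol/h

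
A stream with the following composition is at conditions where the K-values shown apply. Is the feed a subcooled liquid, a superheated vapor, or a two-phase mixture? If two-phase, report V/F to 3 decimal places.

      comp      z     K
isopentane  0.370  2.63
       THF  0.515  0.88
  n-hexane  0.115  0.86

ΣzᵢKᵢ = 1.525; Σzᵢ/Kᵢ = 0.860.
Since Σzᵢ/Kᵢ < 1 the mixture is above its dew point — single vapor phase.

superheated vapor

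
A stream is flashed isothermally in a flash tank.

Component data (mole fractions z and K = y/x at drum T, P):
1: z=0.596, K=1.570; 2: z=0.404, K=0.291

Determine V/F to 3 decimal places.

V/F = 0.132

Rachford–Rice: g(V/F) = Σ zᵢ(Kᵢ−1)/(1+V/F(Kᵢ−1)) = 0.
Check two-phase: ΣzᵢKᵢ = 1.053 > 1 and Σzᵢ/Kᵢ = 1.768 > 1, so g(0) = 0.053 > 0 and g(1) = -0.768 < 0.
Binary case is linear: z₁(K₁−1)(1+V/F(K₂−1)) + z₂(K₂−1)(1+V/F(K₁−1)) = 0
⇒ V/F = [z₁(K₁−1)+z₂(K₂−1)] / [−(K₁−1)(K₂−1)] = 0.0533/0.4041 = 0.132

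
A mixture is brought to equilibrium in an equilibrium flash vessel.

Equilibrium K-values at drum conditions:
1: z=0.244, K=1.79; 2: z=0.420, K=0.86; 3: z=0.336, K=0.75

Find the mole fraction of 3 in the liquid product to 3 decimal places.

Rachford–Rice: g(β) = Σ zᵢ(Kᵢ−1)/(1+β(Kᵢ−1)) = 0.
Check two-phase: ΣzᵢKᵢ = 1.050 > 1 and Σzᵢ/Kᵢ = 1.073 > 1, so g(0) = 0.050 > 0 and g(1) = -0.073 < 0.
Iterate (Newton) starting at β = 0.5:
  β = 0.500: g = -0.0210, g' = -0.115 → β = 0.317
  β = 0.317: g = 0.0014, g' = -0.131 → β = 0.328
Converged at β = 0.328.
Compositions from xᵢ = zᵢ/(1+β(Kᵢ−1)), yᵢ = Kᵢxᵢ:
  1: x = 0.194, y = 0.347
  2: x = 0.440, y = 0.379
  3: x = 0.366, y = 0.274

x_3 = 0.366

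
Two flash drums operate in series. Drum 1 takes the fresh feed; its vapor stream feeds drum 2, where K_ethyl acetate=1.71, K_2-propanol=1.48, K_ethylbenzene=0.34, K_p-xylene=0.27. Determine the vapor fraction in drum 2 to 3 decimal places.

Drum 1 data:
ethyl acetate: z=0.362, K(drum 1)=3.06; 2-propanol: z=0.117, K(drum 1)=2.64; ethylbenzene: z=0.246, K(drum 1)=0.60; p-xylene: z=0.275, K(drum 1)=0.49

Drum 1:
Material balance + equilibrium reduce to Σ zᵢ(Kᵢ−1)/(1+ψ₁(Kᵢ−1)) = 0.
Check two-phase: ΣzᵢKᵢ = 1.699 > 1 and Σzᵢ/Kᵢ = 1.134 > 1, so g(0) = 0.699 > 0 and g(1) = -0.134 < 0.
Iterate (Newton) starting at ψ₁ = 0.5:
  ψ₁ = 0.500: g = 0.1615, g' = -0.658 → ψ₁ = 0.745
  ψ₁ = 0.745: g = 0.0140, g' = -0.569 → ψ₁ = 0.770
Converged at ψ₁ = 0.770.
Drum-1 compositions:
  ethyl acetate: x = 0.140, y = 0.428
  2-propanol: x = 0.052, y = 0.137
  ethylbenzene: x = 0.355, y = 0.213
  p-xylene: x = 0.453, y = 0.222
Drum-2 feed = drum-1 vapor: z₂ = (0.4283, 0.1365, 0.2133, 0.2219).
Drum 2:
Rachford–Rice: g(ψ₂) = Σ zᵢ(Kᵢ−1)/(1+ψ₂(Kᵢ−1)) = 0.
Check two-phase: ΣzᵢKᵢ = 1.067 > 1 and Σzᵢ/Kᵢ = 1.792 > 1, so g(0) = 0.067 > 0 and g(1) = -0.792 < 0.
Newton iteration, ψ₂⁰ = 0.5:
  ψ₂ = 0.500: g = -0.1879, g' = -0.638 → ψ₂ = 0.206
  ψ₂ = 0.206: g = -0.0284, g' = -0.479 → ψ₂ = 0.146
  ψ₂ = 0.146: g = -0.0004, g' = -0.467 → ψ₂ = 0.145
Converged at ψ₂ = 0.145.
  ethyl acetate: x = 0.388, y = 0.664
  2-propanol: x = 0.128, y = 0.189
  ethylbenzene: x = 0.236, y = 0.080
  p-xylene: x = 0.248, y = 0.067

V/F (drum 2) = 0.145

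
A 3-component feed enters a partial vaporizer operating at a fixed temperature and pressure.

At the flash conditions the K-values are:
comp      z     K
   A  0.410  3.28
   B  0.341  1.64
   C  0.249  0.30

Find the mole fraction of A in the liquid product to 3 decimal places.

Material balance + equilibrium reduce to Σ zᵢ(Kᵢ−1)/(1+V/F(Kᵢ−1)) = 0.
Check two-phase: ΣzᵢKᵢ = 1.979 > 1 and Σzᵢ/Kᵢ = 1.163 > 1, so g(0) = 0.979 > 0 and g(1) = -0.163 < 0.
Newton–Raphson from V/F = 0.44:
  V/F = 0.440: g = 0.3851, g' = -0.871 → V/F = 0.882
  V/F = 0.882: g = -0.0057, g' = -1.126 → V/F = 0.877
Converged at V/F = 0.877.
Compositions from xᵢ = zᵢ/(1+V/F(Kᵢ−1)), yᵢ = Kᵢxᵢ:
  A: x = 0.137, y = 0.448
  B: x = 0.218, y = 0.358
  C: x = 0.645, y = 0.193

x_A = 0.137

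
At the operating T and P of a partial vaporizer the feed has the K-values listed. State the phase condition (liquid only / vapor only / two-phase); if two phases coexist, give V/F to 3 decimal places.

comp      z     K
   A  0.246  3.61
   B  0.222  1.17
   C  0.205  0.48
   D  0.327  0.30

two-phase, V/F = 0.277

ΣzᵢKᵢ = 1.344; Σzᵢ/Kᵢ = 1.775.
Both exceed 1, so a two-phase solution exists.
Rachford–Rice: g(ψ) = Σ zᵢ(Kᵢ−1)/(1+ψ(Kᵢ−1)) = 0.
Newton iteration, ψ⁰ = 0.63:
  ψ = 0.630: g = -0.2911, g' = -0.880 → ψ = 0.299
  ψ = 0.299: g = -0.0194, g' = -0.868 → ψ = 0.277
Converged at ψ = 0.277.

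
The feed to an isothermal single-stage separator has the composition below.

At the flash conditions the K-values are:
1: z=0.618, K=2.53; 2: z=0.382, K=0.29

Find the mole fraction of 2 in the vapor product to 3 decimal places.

Rachford–Rice: g(ψ) = Σ zᵢ(Kᵢ−1)/(1+ψ(Kᵢ−1)) = 0.
g(0) = ΣzᵢKᵢ − 1 = 0.674 and g(1) = 1 − Σzᵢ/Kᵢ = -0.562, so a root lies in (0, 1).
Binary case is linear: z₁(K₁−1)(1+ψ(K₂−1)) + z₂(K₂−1)(1+ψ(K₁−1)) = 0
⇒ ψ = [z₁(K₁−1)+z₂(K₂−1)] / [−(K₁−1)(K₂−1)] = 0.6743/1.0863 = 0.621
Compositions from xᵢ = zᵢ/(1+ψ(Kᵢ−1)), yᵢ = Kᵢxᵢ:
  1: x = 0.317, y = 0.802
  2: x = 0.683, y = 0.198

y_2 = 0.198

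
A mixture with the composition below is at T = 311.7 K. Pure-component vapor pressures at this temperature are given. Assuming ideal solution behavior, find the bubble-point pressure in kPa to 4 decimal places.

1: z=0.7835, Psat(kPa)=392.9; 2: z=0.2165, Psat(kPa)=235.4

At the bubble point ψ → 0, so ΣzᵢKᵢ = 1 with Kᵢ = Pᵢˢᵃᵗ/P ⇒ P = ΣzᵢPᵢˢᵃᵗ.
P = 0.7835·392.9 + 0.2165·235.4 = 358.8012 kPa

Pbub = 358.8012 kPa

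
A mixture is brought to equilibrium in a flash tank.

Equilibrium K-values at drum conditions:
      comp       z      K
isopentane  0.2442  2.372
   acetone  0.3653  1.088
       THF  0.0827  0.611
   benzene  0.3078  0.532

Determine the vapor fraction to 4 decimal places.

ψ = 0.5051

Rachford–Rice: g(ψ) = Σ zᵢ(Kᵢ−1)/(1+ψ(Kᵢ−1)) = 0.
Feasibility: ΣzᵢKᵢ = 1.1910, Σzᵢ/Kᵢ = 1.1526 — both > 1, two phases present.
Newton–Raphson from ψ = 0.5:
  ψ = 0.5000: g = 0.00152, g' = -0.2985 → ψ = 0.5051
Converged at ψ = 0.5051.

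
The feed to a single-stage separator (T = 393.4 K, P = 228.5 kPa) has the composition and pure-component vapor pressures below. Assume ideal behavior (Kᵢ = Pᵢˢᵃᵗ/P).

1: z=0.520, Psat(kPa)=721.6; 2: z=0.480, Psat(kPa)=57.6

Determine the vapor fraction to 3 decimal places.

ψ = 0.473

Raoult's law: Kᵢ = Pᵢˢᵃᵗ/P = Pᵢˢᵃᵗ/228.5.
  K_1 = 721.6/228.5 = 3.15799, K_2 = 57.6/228.5 = 0.25208
Rachford–Rice: g(ψ) = Σ zᵢ(Kᵢ−1)/(1+ψ(Kᵢ−1)) = 0.
Check two-phase: ΣzᵢKᵢ = 1.763 > 1 and Σzᵢ/Kᵢ = 2.069 > 1, so g(0) = 0.763 > 0 and g(1) = -1.069 < 0.
Newton–Raphson from ψ = 0.38:
  ψ = 0.380: g = 0.1150, g' = -1.255 → ψ = 0.472
  ψ = 0.472: g = 0.0015, g' = -1.236 → ψ = 0.473
Converged at ψ = 0.473.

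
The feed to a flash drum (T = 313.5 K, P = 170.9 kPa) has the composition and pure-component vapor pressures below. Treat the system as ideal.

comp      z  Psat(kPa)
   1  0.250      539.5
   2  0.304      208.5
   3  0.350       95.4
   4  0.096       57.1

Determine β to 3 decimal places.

Raoult's law: Kᵢ = Pᵢˢᵃᵗ/P = Pᵢˢᵃᵗ/170.9.
  K_1 = 539.5/170.9 = 3.15682, K_2 = 208.5/170.9 = 1.22001, K_3 = 95.4/170.9 = 0.55822, K_4 = 57.1/170.9 = 0.33411
Rachford–Rice: g(β) = Σ zᵢ(Kᵢ−1)/(1+β(Kᵢ−1)) = 0.
g(0) = ΣzᵢKᵢ − 1 = 0.388 and g(1) = 1 − Σzᵢ/Kᵢ = -0.243, so a root lies in (0, 1).
Newton–Raphson from β = 0.5:
  β = 0.500: g = 0.0254, g' = -0.489 → β = 0.552
Converged at β = 0.552.

β = 0.552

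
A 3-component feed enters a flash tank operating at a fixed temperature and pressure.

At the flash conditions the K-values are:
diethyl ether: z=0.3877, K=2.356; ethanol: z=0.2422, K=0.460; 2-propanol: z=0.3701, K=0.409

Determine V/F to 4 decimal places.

Material balance + equilibrium reduce to Σ zᵢ(Kᵢ−1)/(1+V/F(Kᵢ−1)) = 0.
g(0) = ΣzᵢKᵢ − 1 = 0.1762 and g(1) = 1 − Σzᵢ/Kᵢ = -0.5960, so a root lies in (0, 1).
Iterate (Newton) starting at V/F = 0.5:
  V/F = 0.5000: g = -0.17633, g' = -0.6462 → V/F = 0.2271
  V/F = 0.2271: g = 0.00023, g' = -0.6809 → V/F = 0.2274
Converged at V/F = 0.2274.

V/F = 0.2274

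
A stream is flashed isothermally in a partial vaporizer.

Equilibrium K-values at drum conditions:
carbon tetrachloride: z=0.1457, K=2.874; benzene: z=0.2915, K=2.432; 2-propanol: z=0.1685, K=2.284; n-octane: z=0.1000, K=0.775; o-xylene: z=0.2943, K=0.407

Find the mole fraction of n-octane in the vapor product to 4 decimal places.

Let ψ = V/F and solve Σ zᵢ(Kᵢ−1)/(1+ψ(Kᵢ−1)) = 0.
Feasibility: ΣzᵢKᵢ = 1.7098, Σzᵢ/Kᵢ = 1.0965 — both > 1, two phases present.
Newton–Raphson from ψ = 0.5:
  ψ = 0.5000: g = 0.24255, g' = -0.6579 → ψ = 0.8687
  ψ = 0.8687: g = 0.00432, g' = -0.7029 → ψ = 0.8748
Converged at ψ = 0.8748.
Compositions from xᵢ = zᵢ/(1+ψ(Kᵢ−1)), yᵢ = Kᵢxᵢ:
  carbon tetrachloride: x = 0.0552, y = 0.1587
  benzene: x = 0.1294, y = 0.3147
  2-propanol: x = 0.0794, y = 0.1813
  n-octane: x = 0.1245, y = 0.0965
  o-xylene: x = 0.6115, y = 0.2489

y_n-octane = 0.0965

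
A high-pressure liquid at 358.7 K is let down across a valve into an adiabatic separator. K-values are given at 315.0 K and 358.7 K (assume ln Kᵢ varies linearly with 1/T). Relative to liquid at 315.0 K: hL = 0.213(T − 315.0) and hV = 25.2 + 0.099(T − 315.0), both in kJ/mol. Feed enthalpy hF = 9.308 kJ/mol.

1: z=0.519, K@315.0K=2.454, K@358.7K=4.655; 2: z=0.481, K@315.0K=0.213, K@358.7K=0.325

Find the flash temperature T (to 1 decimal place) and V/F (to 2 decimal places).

T = 317.3 K, V/F = 0.35

Adiabatic flash: solve Rachford–Rice at each trial T, then check hF = ψ·hV(T) + (1−ψ)·hL(T).
  T = 315.0 K: K = (2.454, 0.213), RR gives ψ = 0.329, H_out = 8.282 kJ/mol
  T = 358.7 K: K = (4.655, 0.325), RR gives ψ = 0.637, H_out = 22.193 kJ/mol
  T = 336.9 K: K = (3.453, 0.267), RR gives ψ = 0.512, H_out = 16.286 kJ/mol
  T = 325.9 K: K = (2.926, 0.239), RR gives ψ = 0.432, H_out = 12.680 kJ/mol
  T = 320.4 K: K = (2.681, 0.226), RR gives ψ = 0.384, H_out = 10.598 kJ/mol
  T = 317.7 K: K = (2.566, 0.219), RR gives ψ = 0.358, H_out = 9.479 kJ/mol
  T = 316.4 K: K = (2.512, 0.216), RR gives ψ = 0.344, H_out = 8.914 kJ/mol
Linear interpolation between T = 316.4 (H_out = 8.914) and T = 317.7 (H_out = 9.479) on hF = 9.308 gives T ≈ 317.3 K, at which ψ = 0.35.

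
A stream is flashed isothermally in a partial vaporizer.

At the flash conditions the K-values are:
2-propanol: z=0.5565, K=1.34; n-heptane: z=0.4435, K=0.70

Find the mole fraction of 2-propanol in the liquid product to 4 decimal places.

x_2-propanol = 0.4688

Rachford–Rice: g(ψ) = Σ zᵢ(Kᵢ−1)/(1+ψ(Kᵢ−1)) = 0.
g(0) = ΣzᵢKᵢ − 1 = 0.0562 and g(1) = 1 − Σzᵢ/Kᵢ = -0.0489, so a root lies in (0, 1).
Binary case is linear: z₁(K₁−1)(1+ψ(K₂−1)) + z₂(K₂−1)(1+ψ(K₁−1)) = 0
⇒ ψ = [z₁(K₁−1)+z₂(K₂−1)] / [−(K₁−1)(K₂−1)] = 0.05616/0.10200 = 0.5506
Compositions from xᵢ = zᵢ/(1+ψ(Kᵢ−1)), yᵢ = Kᵢxᵢ:
  2-propanol: x = 0.4688, y = 0.6281
  n-heptane: x = 0.5312, y = 0.3719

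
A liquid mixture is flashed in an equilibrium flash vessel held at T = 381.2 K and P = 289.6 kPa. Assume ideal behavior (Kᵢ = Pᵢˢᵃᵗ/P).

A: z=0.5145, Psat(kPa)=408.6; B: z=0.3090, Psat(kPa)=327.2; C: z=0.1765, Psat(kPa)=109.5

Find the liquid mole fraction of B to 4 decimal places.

Raoult's law: Kᵢ = Pᵢˢᵃᵗ/P = Pᵢˢᵃᵗ/289.6.
  K_A = 408.6/289.6 = 1.410912, K_B = 327.2/289.6 = 1.129834, K_C = 109.5/289.6 = 0.378108
Newton iteration, V/F⁰ = 0.5:
  V/F = 0.5000: g = 0.05376, g' = -0.2081 → V/F = 0.7583
  V/F = 0.7583: g = -0.01000, g' = -0.2993 → V/F = 0.7249
  V/F = 0.7249: g = -0.00029, g' = -0.2822 → V/F = 0.7238
Converged at V/F = 0.7238.
Compositions from xᵢ = zᵢ/(1+V/F(Kᵢ−1)), yᵢ = Kᵢxᵢ:
  A: x = 0.3966, y = 0.5595
  B: x = 0.2825, y = 0.3191
  C: x = 0.3210, y = 0.1214

x_B = 0.2825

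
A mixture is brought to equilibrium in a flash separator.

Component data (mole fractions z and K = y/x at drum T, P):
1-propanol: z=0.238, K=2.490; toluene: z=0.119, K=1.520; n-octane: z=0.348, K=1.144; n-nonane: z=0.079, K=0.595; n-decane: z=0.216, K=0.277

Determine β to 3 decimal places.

Rachford–Rice: g(β) = Σ zᵢ(Kᵢ−1)/(1+β(Kᵢ−1)) = 0.
Feasibility: ΣzᵢKᵢ = 1.278, Σzᵢ/Kᵢ = 1.391 — both > 1, two phases present.
Iterate (Newton) starting at β = 0.66:
  β = 0.660: g = -0.0717, g' = -0.595 → β = 0.539
  β = 0.539: g = -0.0056, g' = -0.513 → β = 0.529
Converged at β = 0.529.

β = 0.529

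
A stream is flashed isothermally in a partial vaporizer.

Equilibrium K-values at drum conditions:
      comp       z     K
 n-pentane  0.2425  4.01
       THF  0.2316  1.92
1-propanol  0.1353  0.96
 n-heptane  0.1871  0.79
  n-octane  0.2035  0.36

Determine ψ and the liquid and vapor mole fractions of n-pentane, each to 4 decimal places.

Newton iteration, ψ⁰ = 0.55:
  ψ = 0.5500: g = 0.16541, g' = -0.6073 → ψ = 0.8224
  ψ = 0.8224: g = 0.00328, g' = -0.6292 → ψ = 0.8276
Converged at ψ = 0.8276.
Compositions from xᵢ = zᵢ/(1+ψ(Kᵢ−1)), yᵢ = Kᵢxᵢ:
  n-pentane: x = 0.0695, y = 0.2785
  THF: x = 0.1315, y = 0.2525
  1-propanol: x = 0.1399, y = 0.1343
  n-heptane: x = 0.2265, y = 0.1789
  n-octane: x = 0.4327, y = 0.1558

ψ = 0.8276, x_n-pentane = 0.0695, y_n-pentane = 0.2785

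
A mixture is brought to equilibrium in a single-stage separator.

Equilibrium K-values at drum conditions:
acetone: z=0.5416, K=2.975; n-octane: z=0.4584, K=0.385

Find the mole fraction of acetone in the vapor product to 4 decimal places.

Binary case is linear: z₁(K₁−1)(1+β(K₂−1)) + z₂(K₂−1)(1+β(K₁−1)) = 0
⇒ β = [z₁(K₁−1)+z₂(K₂−1)] / [−(K₁−1)(K₂−1)] = 0.78774/1.21463 = 0.6485
Compositions from xᵢ = zᵢ/(1+β(Kᵢ−1)), yᵢ = Kᵢxᵢ:
  acetone: x = 0.2375, y = 0.7064
  n-octane: x = 0.7625, y = 0.2936

y_acetone = 0.7064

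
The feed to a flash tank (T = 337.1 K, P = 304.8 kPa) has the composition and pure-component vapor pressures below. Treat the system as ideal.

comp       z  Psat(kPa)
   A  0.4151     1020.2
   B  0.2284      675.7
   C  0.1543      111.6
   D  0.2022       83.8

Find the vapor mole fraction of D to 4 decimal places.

y_D = 0.1202

Raoult's law: Kᵢ = Pᵢˢᵃᵗ/P = Pᵢˢᵃᵗ/304.8.
  K_A = 1020.2/304.8 = 3.347113, K_B = 675.7/304.8 = 2.216864, K_C = 111.6/304.8 = 0.366142, K_D = 83.8/304.8 = 0.274934
Newton iteration, ψ⁰ = 0.5:
  ψ = 0.5000: g = 0.24787, g' = -1.0092 → ψ = 0.7456
  ψ = 0.7456: g = -0.00459, g' = -1.1219 → ψ = 0.7415
Converged at ψ = 0.7415.
Compositions from xᵢ = zᵢ/(1+ψ(Kᵢ−1)), yᵢ = Kᵢxᵢ:
  A: x = 0.1515, y = 0.5070
  B: x = 0.1201, y = 0.2662
  C: x = 0.2911, y = 0.1066
  D: x = 0.4373, y = 0.1202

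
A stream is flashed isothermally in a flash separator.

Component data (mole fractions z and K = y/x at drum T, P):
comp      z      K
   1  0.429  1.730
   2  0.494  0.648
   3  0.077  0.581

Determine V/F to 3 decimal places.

Iterate (Newton) starting at V/F = 0.38:
  V/F = 0.380: g = 0.0061, g' = -0.241 → V/F = 0.405
Converged at V/F = 0.405.

V/F = 0.405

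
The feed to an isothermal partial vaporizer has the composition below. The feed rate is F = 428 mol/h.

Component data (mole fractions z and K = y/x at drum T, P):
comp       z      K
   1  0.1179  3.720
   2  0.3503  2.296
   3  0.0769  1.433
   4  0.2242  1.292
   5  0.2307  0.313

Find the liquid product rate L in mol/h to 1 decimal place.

Rachford–Rice: g(ψ) = Σ zᵢ(Kᵢ−1)/(1+ψ(Kᵢ−1)) = 0.
Feasibility: ΣzᵢKᵢ = 1.7149, Σzᵢ/Kᵢ = 1.1485 — both > 1, two phases present.
Iterate (Newton) starting at ψ = 0.59:
  ψ = 0.5900: g = 0.19623, g' = -0.6485 → ψ = 0.8926
  ψ = 0.8926: g = -0.02979, g' = -0.9481 → ψ = 0.8612
  ψ = 0.8612: g = -0.00107, g' = -0.8823 → ψ = 0.8600
Converged at ψ = 0.8600.
Then V = ψ·F = 0.8600·428 = 368.1 mol/h and L = F − V = 59.9 mol/h.

L = 59.9 mol/h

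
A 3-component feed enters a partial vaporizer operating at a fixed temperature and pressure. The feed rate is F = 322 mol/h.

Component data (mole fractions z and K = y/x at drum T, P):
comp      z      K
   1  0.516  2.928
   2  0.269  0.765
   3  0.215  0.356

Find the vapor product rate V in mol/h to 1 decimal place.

V = 270.2 mol/h

Rachford–Rice: g(ψ) = Σ zᵢ(Kᵢ−1)/(1+ψ(Kᵢ−1)) = 0.
g(0) = ΣzᵢKᵢ − 1 = 0.793 and g(1) = 1 − Σzᵢ/Kᵢ = -0.132, so a root lies in (0, 1).
Newton–Raphson from ψ = 0.33:
  ψ = 0.330: g = 0.3637, g' = -0.878 → ψ = 0.744
  ψ = 0.744: g = 0.0660, g' = -0.674 → ψ = 0.842
  ψ = 0.842: g = -0.0022, g' = -0.728 → ψ = 0.839
Converged at ψ = 0.839.
Then V = ψ·F = 0.8392·322 = 270.2 mol/h and L = F − V = 51.8 mol/h.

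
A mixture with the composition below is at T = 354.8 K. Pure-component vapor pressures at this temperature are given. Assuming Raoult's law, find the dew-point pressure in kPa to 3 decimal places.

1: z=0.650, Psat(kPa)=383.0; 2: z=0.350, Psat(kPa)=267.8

Pdew = 332.881 kPa

At the dew point ψ → 1, so Σzᵢ/Kᵢ = 1 with Kᵢ = Pᵢˢᵃᵗ/P ⇒ 1/P = Σzᵢ/Pᵢˢᵃᵗ.
1/P = 0.650/383.0 + 0.350/267.8 = 0.003004 ⇒ P = 332.881 kPa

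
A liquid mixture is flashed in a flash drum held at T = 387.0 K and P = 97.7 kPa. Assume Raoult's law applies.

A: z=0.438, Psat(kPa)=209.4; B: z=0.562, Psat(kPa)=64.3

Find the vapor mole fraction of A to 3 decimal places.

Raoult's law: Kᵢ = Pᵢˢᵃᵗ/P = Pᵢˢᵃᵗ/97.7.
  K_A = 209.4/97.7 = 2.14330, K_B = 64.3/97.7 = 0.65814
Material balance + equilibrium reduce to Σ zᵢ(Kᵢ−1)/(1+V/F(Kᵢ−1)) = 0.
g(0) = ΣzᵢKᵢ − 1 = 0.309 and g(1) = 1 − Σzᵢ/Kᵢ = -0.058, so a root lies in (0, 1).
Binary case is linear: z₁(K₁−1)(1+V/F(K₂−1)) + z₂(K₂−1)(1+V/F(K₁−1)) = 0
⇒ V/F = [z₁(K₁−1)+z₂(K₂−1)] / [−(K₁−1)(K₂−1)] = 0.3086/0.3909 = 0.790
Compositions from xᵢ = zᵢ/(1+V/F(Kᵢ−1)), yᵢ = Kᵢxᵢ:
  A: x = 0.230, y = 0.493
  B: x = 0.770, y = 0.507

y_A = 0.493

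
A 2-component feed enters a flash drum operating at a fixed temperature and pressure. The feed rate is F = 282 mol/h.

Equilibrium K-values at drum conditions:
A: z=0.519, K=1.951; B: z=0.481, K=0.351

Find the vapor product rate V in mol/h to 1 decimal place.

Rachford–Rice: g(V/F) = Σ zᵢ(Kᵢ−1)/(1+V/F(Kᵢ−1)) = 0.
g(0) = ΣzᵢKᵢ − 1 = 0.181 and g(1) = 1 − Σzᵢ/Kᵢ = -0.636, so a root lies in (0, 1).
Binary case is linear: z₁(K₁−1)(1+V/F(K₂−1)) + z₂(K₂−1)(1+V/F(K₁−1)) = 0
⇒ V/F = [z₁(K₁−1)+z₂(K₂−1)] / [−(K₁−1)(K₂−1)] = 0.1814/0.6172 = 0.294
Then V = V/F·F = 0.2939·282 = 82.9 mol/h and L = F − V = 199.1 mol/h.

V = 82.9 mol/h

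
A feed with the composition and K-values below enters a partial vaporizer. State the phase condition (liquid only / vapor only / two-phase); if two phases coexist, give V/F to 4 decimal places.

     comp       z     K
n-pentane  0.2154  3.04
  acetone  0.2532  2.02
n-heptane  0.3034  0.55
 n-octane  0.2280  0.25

ΣzᵢKᵢ = 1.3901; Σzᵢ/Kᵢ = 1.6598.
Both exceed 1, so a two-phase solution exists.
Rachford–Rice: g(ψ) = Σ zᵢ(Kᵢ−1)/(1+ψ(Kᵢ−1)) = 0.
Newton–Raphson from ψ = 0.39:
  ψ = 0.3900: g = 0.02220, g' = -0.7594 → ψ = 0.4192
  ψ = 0.4192: g = 0.00006, g' = -0.7559 → ψ = 0.4193
Converged at ψ = 0.4193.

two-phase, V/F = 0.4193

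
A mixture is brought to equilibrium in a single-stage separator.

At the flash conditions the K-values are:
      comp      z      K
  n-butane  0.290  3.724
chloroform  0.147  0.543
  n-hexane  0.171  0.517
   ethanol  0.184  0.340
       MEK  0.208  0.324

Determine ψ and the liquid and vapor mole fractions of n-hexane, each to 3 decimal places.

Rachford–Rice: g(ψ) = Σ zᵢ(Kᵢ−1)/(1+ψ(Kᵢ−1)) = 0.
g(0) = ΣzᵢKᵢ − 1 = 0.378 and g(1) = 1 − Σzᵢ/Kᵢ = -0.862, so a root lies in (0, 1).
Newton iteration, ψ⁰ = 0.5:
  ψ = 0.500: g = -0.2552, g' = -0.902 → ψ = 0.217
  ψ = 0.217: g = 0.0230, g' = -1.177 → ψ = 0.237
Converged at ψ = 0.237.
Compositions from xᵢ = zᵢ/(1+ψ(Kᵢ−1)), yᵢ = Kᵢxᵢ:
  n-butane: x = 0.176, y = 0.656
  chloroform: x = 0.165, y = 0.090
  n-hexane: x = 0.193, y = 0.100
  ethanol: x = 0.218, y = 0.074
  MEK: x = 0.248, y = 0.080

ψ = 0.237, x_n-hexane = 0.193, y_n-hexane = 0.100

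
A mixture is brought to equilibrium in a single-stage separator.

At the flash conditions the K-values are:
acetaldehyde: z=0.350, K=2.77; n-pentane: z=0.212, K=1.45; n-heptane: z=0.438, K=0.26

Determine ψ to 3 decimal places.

Material balance + equilibrium reduce to Σ zᵢ(Kᵢ−1)/(1+ψ(Kᵢ−1)) = 0.
Feasibility: ΣzᵢKᵢ = 1.391, Σzᵢ/Kᵢ = 1.957 — both > 1, two phases present.
Newton iteration, ψ⁰ = 0.57:
  ψ = 0.570: g = -0.1763, g' = -1.016 → ψ = 0.397
  ψ = 0.397: g = -0.0138, g' = -0.890 → ψ = 0.381
Converged at ψ = 0.381.

ψ = 0.381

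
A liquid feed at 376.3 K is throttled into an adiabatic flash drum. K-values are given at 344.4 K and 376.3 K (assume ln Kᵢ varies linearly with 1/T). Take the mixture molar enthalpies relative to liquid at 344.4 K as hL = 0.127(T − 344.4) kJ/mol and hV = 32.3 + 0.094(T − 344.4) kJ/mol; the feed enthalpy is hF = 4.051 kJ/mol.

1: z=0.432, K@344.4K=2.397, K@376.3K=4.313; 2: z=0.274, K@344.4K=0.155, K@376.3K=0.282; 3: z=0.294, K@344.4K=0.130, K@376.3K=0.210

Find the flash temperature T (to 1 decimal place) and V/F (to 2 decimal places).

T = 345.9 K, V/F = 0.12

Adiabatic flash: solve Rachford–Rice at each trial T, then check hF = ψ·hV(T) + (1−ψ)·hL(T).
  T = 344.4 K: K = (2.397, 0.155, 0.130), RR gives ψ = 0.097, H_out = 3.131 kJ/mol
  T = 376.3 K: K = (4.313, 0.282, 0.210), RR gives ψ = 0.400, H_out = 16.549 kJ/mol
  T = 360.4 K: K = (3.260, 0.212, 0.167), RR gives ψ = 0.281, H_out = 10.964 kJ/mol
  T = 352.4 K: K = (2.805, 0.182, 0.148), RR gives ψ = 0.202, H_out = 7.495 kJ/mol
  T = 348.4 K: K = (2.595, 0.168, 0.139), RR gives ψ = 0.154, H_out = 5.460 kJ/mol
  T = 346.4 K: K = (2.495, 0.161, 0.134), RR gives ψ = 0.127, H_out = 4.338 kJ/mol
Linear interpolation between T = 344.4 (H_out = 3.131) and T = 346.4 (H_out = 4.338) on hF = 4.051 gives T ≈ 345.9 K, at which ψ = 0.12.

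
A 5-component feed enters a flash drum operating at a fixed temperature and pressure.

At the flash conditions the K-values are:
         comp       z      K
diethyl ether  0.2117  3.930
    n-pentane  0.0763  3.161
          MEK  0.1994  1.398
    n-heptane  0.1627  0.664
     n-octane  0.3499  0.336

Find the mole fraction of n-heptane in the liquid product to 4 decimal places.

Let ψ = V/F and solve Σ zᵢ(Kᵢ−1)/(1+ψ(Kᵢ−1)) = 0.
Feasibility: ΣzᵢKᵢ = 1.5775, Σzᵢ/Kᵢ = 1.5070 — both > 1, two phases present.
Newton iteration, ψ⁰ = 0.5:
  ψ = 0.5000: g = -0.01643, g' = -0.7757 → ψ = 0.4788
  ψ = 0.4788: g = 0.00005, g' = -0.7808 → ψ = 0.4789
Converged at ψ = 0.4789.
Compositions from xᵢ = zᵢ/(1+ψ(Kᵢ−1)), yᵢ = Kᵢxᵢ:
  diethyl ether: x = 0.0881, y = 0.3462
  n-pentane: x = 0.0375, y = 0.1185
  MEK: x = 0.1675, y = 0.2341
  n-heptane: x = 0.1939, y = 0.1287
  n-octane: x = 0.5130, y = 0.1724

x_n-heptane = 0.1939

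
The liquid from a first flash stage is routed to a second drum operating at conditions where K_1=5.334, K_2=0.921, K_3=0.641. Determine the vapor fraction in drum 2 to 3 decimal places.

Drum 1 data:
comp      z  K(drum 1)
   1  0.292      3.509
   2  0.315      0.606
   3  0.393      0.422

Drum 1:
Rachford–Rice: g(ψ₁) = Σ zᵢ(Kᵢ−1)/(1+ψ₁(Kᵢ−1)) = 0.
Check two-phase: ΣzᵢKᵢ = 1.381 > 1 and Σzᵢ/Kᵢ = 1.534 > 1, so g(0) = 0.381 > 0 and g(1) = -0.534 < 0.
Newton–Raphson from ψ₁ = 0.5:
  ψ₁ = 0.500: g = -0.1491, g' = -0.697 → ψ₁ = 0.286
  ψ₁ = 0.286: g = 0.0144, g' = -0.873 → ψ₁ = 0.303
Converged at ψ₁ = 0.303.
Drum-1 compositions:
  1: x = 0.166, y = 0.582
  2: x = 0.358, y = 0.217
  3: x = 0.476, y = 0.201
Drum-2 feed = drum-1 liquid: z₂ = (0.1659, 0.3577, 0.4764).
Drum 2:
Material balance + equilibrium reduce to Σ zᵢ(Kᵢ−1)/(1+ψ₂(Kᵢ−1)) = 0.
Check two-phase: ΣzᵢKᵢ = 1.520 > 1 and Σzᵢ/Kᵢ = 1.163 > 1, so g(0) = 0.520 > 0 and g(1) = -0.163 < 0.
Newton–Raphson from ψ₂ = 0.52:
  ψ₂ = 0.520: g = -0.0187, g' = -0.390 → ψ₂ = 0.472
  ψ₂ = 0.472: g = 0.0009, g' = -0.427 → ψ₂ = 0.474
Converged at ψ₂ = 0.474.
  1: x = 0.054, y = 0.290
  2: x = 0.372, y = 0.342
  3: x = 0.574, y = 0.368

V/F (drum 2) = 0.474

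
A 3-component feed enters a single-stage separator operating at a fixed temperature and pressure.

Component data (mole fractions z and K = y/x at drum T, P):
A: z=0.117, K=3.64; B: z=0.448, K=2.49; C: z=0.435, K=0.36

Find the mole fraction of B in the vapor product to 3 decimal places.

y_B = 0.579

Rachford–Rice: g(β) = Σ zᵢ(Kᵢ−1)/(1+β(Kᵢ−1)) = 0.
Check two-phase: ΣzᵢKᵢ = 1.698 > 1 and Σzᵢ/Kᵢ = 1.420 > 1, so g(0) = 0.698 > 0 and g(1) = -0.420 < 0.
Newton–Raphson from β = 0.32:
  β = 0.320: g = 0.2693, g' = -0.977 → β = 0.596
  β = 0.596: g = 0.0239, g' = -0.868 → β = 0.623
Converged at β = 0.623.
Compositions from xᵢ = zᵢ/(1+β(Kᵢ−1)), yᵢ = Kᵢxᵢ:
  A: x = 0.044, y = 0.161
  B: x = 0.232, y = 0.579
  C: x = 0.723, y = 0.260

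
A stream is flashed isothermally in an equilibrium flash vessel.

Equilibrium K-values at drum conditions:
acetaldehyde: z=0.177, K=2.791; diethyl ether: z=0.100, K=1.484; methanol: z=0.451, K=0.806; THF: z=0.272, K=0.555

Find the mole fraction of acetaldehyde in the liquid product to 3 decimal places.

Rachford–Rice: g(ψ) = Σ zᵢ(Kᵢ−1)/(1+ψ(Kᵢ−1)) = 0.
g(0) = ΣzᵢKᵢ − 1 = 0.157 and g(1) = 1 − Σzᵢ/Kᵢ = -0.180, so a root lies in (0, 1).
Iterate (Newton) starting at ψ = 0.3:
  ψ = 0.300: g = 0.0159, g' = -0.349 → ψ = 0.346
  ψ = 0.346: g = 0.0005, g' = -0.329 → ψ = 0.347
Converged at ψ = 0.347.
Compositions from xᵢ = zᵢ/(1+ψ(Kᵢ−1)), yᵢ = Kᵢxᵢ:
  acetaldehyde: x = 0.109, y = 0.305
  diethyl ether: x = 0.086, y = 0.127
  methanol: x = 0.484, y = 0.390
  THF: x = 0.322, y = 0.179

x_acetaldehyde = 0.109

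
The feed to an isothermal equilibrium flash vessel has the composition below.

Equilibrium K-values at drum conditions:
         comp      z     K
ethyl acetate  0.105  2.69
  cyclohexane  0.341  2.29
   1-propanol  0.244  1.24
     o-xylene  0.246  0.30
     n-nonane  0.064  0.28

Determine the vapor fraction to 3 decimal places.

Newton iteration, ψ⁰ = 0.5:
  ψ = 0.500: g = 0.0790, g' = -0.675 → ψ = 0.617
  ψ = 0.617: g = -0.0032, g' = -0.739 → ψ = 0.613
Converged at ψ = 0.613.

ψ = 0.613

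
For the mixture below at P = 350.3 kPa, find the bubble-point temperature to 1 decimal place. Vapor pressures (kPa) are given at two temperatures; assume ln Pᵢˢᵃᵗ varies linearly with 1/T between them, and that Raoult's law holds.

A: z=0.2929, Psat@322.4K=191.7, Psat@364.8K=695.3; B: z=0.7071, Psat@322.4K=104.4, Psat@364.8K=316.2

Bubble-point temperature: ΣzᵢPᵢˢᵃᵗ(T) = P. Interpolate ln Pᵢˢᵃᵗ = aᵢ + bᵢ/T.
  T = 322.4 K: ΣzᵢPᵢˢᵃᵗ = 129.97 kPa
  T = 364.8 K: ΣzᵢPᵢˢᵃᵗ = 427.24 kPa
  T = 343.6 K: ΣzᵢPᵢˢᵃᵗ = 244.21 kPa
  T = 354.2 K: ΣzᵢPᵢˢᵃᵗ = 325.65 kPa
  T = 359.5 K: ΣzᵢPᵢˢᵃᵗ = 373.73 kPa
  T = 356.9 K: ΣzᵢPᵢˢᵃᵗ = 349.49 kPa
Interpolating between 356.9 K and 359.5 K gives T ≈ 357.0 K.

T = 357.0 K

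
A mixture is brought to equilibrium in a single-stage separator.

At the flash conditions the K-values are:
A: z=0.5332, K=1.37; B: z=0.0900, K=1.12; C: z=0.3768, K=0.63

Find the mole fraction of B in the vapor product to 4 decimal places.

Newton iteration, ψ⁰ = 0.42:
  ψ = 0.4200: g = 0.01596, g' = -0.1282 → ψ = 0.5446
  ψ = 0.5446: g = -0.00026, g' = -0.1326 → ψ = 0.5426
Converged at ψ = 0.5426.
Compositions from xᵢ = zᵢ/(1+ψ(Kᵢ−1)), yᵢ = Kᵢxᵢ:
  A: x = 0.4440, y = 0.6083
  B: x = 0.0845, y = 0.0946
  C: x = 0.4715, y = 0.2970

y_B = 0.0946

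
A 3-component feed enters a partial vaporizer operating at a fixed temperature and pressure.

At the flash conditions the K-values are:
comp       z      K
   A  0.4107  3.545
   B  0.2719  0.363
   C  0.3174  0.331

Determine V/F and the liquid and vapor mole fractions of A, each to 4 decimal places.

V/F = 0.3961, x_A = 0.2045, y_A = 0.7251

Iterate (Newton) starting at V/F = 0.57:
  V/F = 0.5700: g = -0.18865, g' = -1.0861 → V/F = 0.3963
  V/F = 0.3963: g = -0.00025, g' = -1.1198 → V/F = 0.3961
Converged at V/F = 0.3961.
Compositions from xᵢ = zᵢ/(1+V/F(Kᵢ−1)), yᵢ = Kᵢxᵢ:
  A: x = 0.2045, y = 0.7251
  B: x = 0.3636, y = 0.1320
  C: x = 0.4318, y = 0.1429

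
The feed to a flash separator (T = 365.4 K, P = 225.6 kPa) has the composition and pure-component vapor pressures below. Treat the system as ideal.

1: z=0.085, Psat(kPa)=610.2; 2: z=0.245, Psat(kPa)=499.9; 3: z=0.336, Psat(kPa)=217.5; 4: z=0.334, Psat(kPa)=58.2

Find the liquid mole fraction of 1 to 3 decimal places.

x_1 = 0.058

Raoult's law: Kᵢ = Pᵢˢᵃᵗ/P = Pᵢˢᵃᵗ/225.6.
  K_1 = 610.2/225.6 = 2.70479, K_2 = 499.9/225.6 = 2.21587, K_3 = 217.5/225.6 = 0.96410, K_4 = 58.2/225.6 = 0.25798
Rachford–Rice: g(β) = Σ zᵢ(Kᵢ−1)/(1+β(Kᵢ−1)) = 0.
Check two-phase: ΣzᵢKᵢ = 1.183 > 1 and Σzᵢ/Kᵢ = 1.785 > 1, so g(0) = 0.183 > 0 and g(1) = -0.785 < 0.
Iterate (Newton) starting at β = 0.5:
  β = 0.500: g = -0.1428, g' = -0.677 → β = 0.289
  β = 0.289: g = -0.0103, g' = -0.608 → β = 0.272
Converged at β = 0.272.
Compositions from xᵢ = zᵢ/(1+β(Kᵢ−1)), yᵢ = Kᵢxᵢ:
  1: x = 0.058, y = 0.157
  2: x = 0.184, y = 0.408
  3: x = 0.339, y = 0.327
  4: x = 0.419, y = 0.108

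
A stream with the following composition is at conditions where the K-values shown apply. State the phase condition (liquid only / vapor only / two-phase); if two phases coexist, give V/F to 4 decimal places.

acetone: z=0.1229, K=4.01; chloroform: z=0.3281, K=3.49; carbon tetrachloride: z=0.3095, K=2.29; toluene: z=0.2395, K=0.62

ΣzᵢKᵢ = 2.4951; Σzᵢ/Kᵢ = 0.6461.
Since Σzᵢ/Kᵢ < 1 the mixture is above its dew point — single vapor phase.

vapor only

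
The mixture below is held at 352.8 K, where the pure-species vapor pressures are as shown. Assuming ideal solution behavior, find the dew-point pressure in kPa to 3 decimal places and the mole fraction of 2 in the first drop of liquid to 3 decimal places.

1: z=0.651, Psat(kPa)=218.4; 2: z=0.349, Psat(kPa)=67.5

Pdew = 122.682 kPa, x_2 = 0.634

At the dew point ψ → 1, so Σzᵢ/Kᵢ = 1 with Kᵢ = Pᵢˢᵃᵗ/P ⇒ 1/P = Σzᵢ/Pᵢˢᵃᵗ.
1/P = 0.651/218.4 + 0.349/67.5 = 0.008151 ⇒ P = 122.682 kPa
xᵢ = zᵢP/Pᵢˢᵃᵗ ⇒ x_2 = 0.349·122.682/67.5 = 0.634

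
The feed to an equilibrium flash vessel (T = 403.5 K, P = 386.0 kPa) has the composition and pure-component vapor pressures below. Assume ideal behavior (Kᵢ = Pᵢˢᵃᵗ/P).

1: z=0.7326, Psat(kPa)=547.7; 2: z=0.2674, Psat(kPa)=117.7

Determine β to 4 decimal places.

β = 0.4157

Raoult's law: Kᵢ = Pᵢˢᵃᵗ/P = Pᵢˢᵃᵗ/386.0.
  K_1 = 547.7/386.0 = 1.418912, K_2 = 117.7/386.0 = 0.304922
Rachford–Rice: g(β) = Σ zᵢ(Kᵢ−1)/(1+β(Kᵢ−1)) = 0.
Feasibility: ΣzᵢKᵢ = 1.1210, Σzᵢ/Kᵢ = 1.3933 — both > 1, two phases present.
Binary case is linear: z₁(K₁−1)(1+β(K₂−1)) + z₂(K₂−1)(1+β(K₁−1)) = 0
⇒ β = [z₁(K₁−1)+z₂(K₂−1)] / [−(K₁−1)(K₂−1)] = 0.12103/0.29118 = 0.4157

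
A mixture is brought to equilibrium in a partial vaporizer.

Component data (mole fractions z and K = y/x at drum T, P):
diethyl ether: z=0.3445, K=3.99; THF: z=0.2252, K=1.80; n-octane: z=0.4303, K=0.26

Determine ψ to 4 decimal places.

Rachford–Rice: g(ψ) = Σ zᵢ(Kᵢ−1)/(1+ψ(Kᵢ−1)) = 0.
g(0) = ΣzᵢKᵢ − 1 = 0.8918 and g(1) = 1 − Σzᵢ/Kᵢ = -0.8665, so a root lies in (0, 1).
Newton iteration, ψ⁰ = 0.37:
  ψ = 0.3700: g = 0.18957, g' = -1.2268 → ψ = 0.5245
  ψ = 0.5245: g = 0.00755, g' = -1.1678 → ψ = 0.5310
Converged at ψ = 0.5310.

ψ = 0.5310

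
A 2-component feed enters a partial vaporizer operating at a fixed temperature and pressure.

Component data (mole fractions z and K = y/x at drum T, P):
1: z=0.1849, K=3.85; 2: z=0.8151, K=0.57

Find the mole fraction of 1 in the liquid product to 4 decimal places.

Material balance + equilibrium reduce to Σ zᵢ(Kᵢ−1)/(1+ψ(Kᵢ−1)) = 0.
Feasibility: ΣzᵢKᵢ = 1.1765, Σzᵢ/Kᵢ = 1.4780 — both > 1, two phases present.
Binary case is linear: z₁(K₁−1)(1+ψ(K₂−1)) + z₂(K₂−1)(1+ψ(K₁−1)) = 0
⇒ ψ = [z₁(K₁−1)+z₂(K₂−1)] / [−(K₁−1)(K₂−1)] = 0.17647/1.22550 = 0.1440
Compositions from xᵢ = zᵢ/(1+ψ(Kᵢ−1)), yᵢ = Kᵢxᵢ:
  1: x = 0.1311, y = 0.5047
  2: x = 0.8689, y = 0.4953

x_1 = 0.1311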